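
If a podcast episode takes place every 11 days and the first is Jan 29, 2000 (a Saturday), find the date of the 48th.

The 48th occurrence is 47 intervals after the first: 47 × 11 = 517 days after Jan 29, 2000.
Jan has 31 days — 2 days to the end of Jan leaves 515.
From end of Jan to end of 2000 is 335 days (180 left).
Jan has 31 days (149 left).
Feb has 28 days (121 left).
Mar has 31 days (90 left).
Apr has 30 days (60 left).
May has 31 days (29 left).
29 days into Jun → Jun 29, 2001.

Jun 29, 2001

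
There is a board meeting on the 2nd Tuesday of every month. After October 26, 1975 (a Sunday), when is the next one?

November 11, 1975

October 1975 starts on a Wednesday; its first Tuesday is the 7th, so the 2nd Tuesday is the 14th — October 14, 1975.
That is not after October 26, 1975, so look at November 1975.
November 1975 starts on a Saturday; its first Tuesday is the 4th, so the 2nd Tuesday is the 11th — November 11, 1975.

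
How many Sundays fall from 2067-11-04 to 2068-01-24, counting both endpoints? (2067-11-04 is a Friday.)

2067-11-04 is a Friday; the first Sunday on or after it is 2067-11-06 (2 days later).
From 2067-11-06 to 2068-01-24: 24 + 31 + 24 = 79 days (rest of November, December, January).
79 ÷ 7 = 11 full weeks with remainder 2, so 11 more Sundays after the first → 12.

12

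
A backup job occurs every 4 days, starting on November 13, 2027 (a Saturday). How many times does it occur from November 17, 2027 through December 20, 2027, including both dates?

Occurrences land 4·i days after November 13, 2027 for i = 0, 1, 2, …
November 17, 2027 is 4 days after the start; 4 ÷ 4 = 1 remainder 0. First occurrence in the window: #2 on November 17, 2027 (1×4 = 4 days in).
December 20, 2027 is 37 days after the start; 37 ÷ 4 = 9 remainder 1. Last occurrence in the window: #10 on December 19, 2027.
Occurrences #2 through #10: 9 in total.

9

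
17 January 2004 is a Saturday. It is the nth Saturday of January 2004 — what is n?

Day 17 falls in week ⌈17/7⌉ of the month.
Days 1–7 hold the 1st Saturday, 8–14 the 2nd, 15–21 the 3rd, 22–28 the 4th, 29–31 the 5th.
17 is in the range for the 3rd.

3rd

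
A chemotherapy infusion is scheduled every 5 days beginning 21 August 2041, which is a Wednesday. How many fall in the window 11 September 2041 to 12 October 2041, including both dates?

6

Occurrences land 5·i days after 21 August 2041 for i = 0, 1, 2, …
11 September 2041 is 21 days after the start; 21 ÷ 5 = 4 remainder 1; since the remainder is 1, round up to i = 5. First occurrence in the window: #6 on 15 September 2041 (5×5 = 25 days in).
12 October 2041 is 52 days after the start; 52 ÷ 5 = 10 remainder 2. Last occurrence in the window: #11 on 10 October 2041.
Occurrences #6 through #11: 6 in total.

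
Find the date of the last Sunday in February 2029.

2029-02-25

February 2029 begins on a Thursday, so the first Sunday is February 4 (3 days later).
February 2029 has 28 days. Adding weeks: 4, 11, 18, 25 — the last one ≤ 28 is the 25th.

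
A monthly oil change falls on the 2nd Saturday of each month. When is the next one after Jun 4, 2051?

Jun 10, 2051

Jun 2051 starts on a Thursday; its first Saturday is the 3rd, so the 2nd Saturday is the 10th — Jun 10, 2051.
Jun 10, 2051 is after Jun 4, 2051, so that is the next one.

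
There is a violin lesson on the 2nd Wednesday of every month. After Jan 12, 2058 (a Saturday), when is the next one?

Jan 2058 starts on a Tuesday; its first Wednesday is the 2nd, so the 2nd Wednesday is the 9th — Jan 9, 2058.
That is not after Jan 12, 2058, so look at Feb 2058.
Feb 2058 starts on a Friday; its first Wednesday is the 6th, so the 2nd Wednesday is the 13th — Feb 13, 2058.

Feb 13, 2058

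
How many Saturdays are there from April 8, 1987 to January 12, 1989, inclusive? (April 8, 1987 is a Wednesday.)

April 8, 1987 is a Wednesday; the first Saturday on or after it is April 11, 1987 (3 days later).
From April 11, 1987 to January 12, 1989: 264 + 366 + 12 = 642 days (rest of 1987, 1988, to January 12, 1989 in 1989).
642 ÷ 7 = 91 full weeks with remainder 5, so 91 more Saturdays after the first → 92.

92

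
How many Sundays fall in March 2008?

5

1 March 2008 is a Saturday; the first Sunday on or after it is 2 March 2008 (1 day later).
From 2 March 2008 to 31 March 2008 is 31 − 2 = 29 days.
29 ÷ 7 = 4 full weeks with remainder 1, so 4 more Sundays after the first → 5.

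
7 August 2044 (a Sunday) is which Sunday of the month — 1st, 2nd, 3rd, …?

Day 7 falls in week ⌈7/7⌉ of the month.
Days 1–7 hold the 1st Sunday, 8–14 the 2nd, 15–21 the 3rd, 22–28 the 4th, 29–31 the 5th.
7 is in the range for the 1st.

1st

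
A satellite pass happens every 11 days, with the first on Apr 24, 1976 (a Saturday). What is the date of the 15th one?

Sep 25, 1976

The 15th occurrence is 14 intervals after the first: 14 × 11 = 154 days after Apr 24, 1976.
Apr has 30 days — 6 days to the end of Apr leaves 148.
May has 31 days (117 left).
Jun has 30 days (87 left).
Jul has 31 days (56 left).
Aug has 31 days (25 left).
25 days into Sep → Sep 25, 1976.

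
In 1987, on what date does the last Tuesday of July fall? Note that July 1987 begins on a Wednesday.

July 1987 begins on a Wednesday, so the first Tuesday is July 7 (6 days later).
July 1987 has 31 days. Adding weeks: 7, 14, 21, 28 — the last one ≤ 31 is the 28th.

July 28, 1987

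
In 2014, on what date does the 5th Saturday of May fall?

May 2014 begins on a Thursday, so the first Saturday is May 3 (2 days later).
The 5th Saturday is 4 weeks later: 3 + 28 = 31.

May 31, 2014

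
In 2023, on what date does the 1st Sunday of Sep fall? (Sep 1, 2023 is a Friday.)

Sep 2023 begins on a Friday, so the first Sunday is Sep 3 (2 days later).

Sep 3, 2023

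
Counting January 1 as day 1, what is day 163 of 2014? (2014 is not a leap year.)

Jun 12, 2014

Jan has 31 days (163 − 31 = 132 remain).
Feb has 28 days (132 − 28 = 104 remain).
Mar has 31 days (104 − 31 = 73 remain).
Apr has 30 days (73 − 30 = 43 remain).
May has 31 days (43 − 31 = 12 remain).
12 into Jun → Jun 12.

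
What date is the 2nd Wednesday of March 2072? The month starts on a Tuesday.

March 2072 begins on a Tuesday, so the first Wednesday is March 2 (1 day later).
The 2nd Wednesday is 1 weeks later: 2 + 7 = 9.

2072-03-09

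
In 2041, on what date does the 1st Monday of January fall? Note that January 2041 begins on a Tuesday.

January 2041 begins on a Tuesday, so the first Monday is January 7 (6 days later).

2041-01-07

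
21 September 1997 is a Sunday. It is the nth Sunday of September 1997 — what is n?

Day 21 falls in week ⌈21/7⌉ of the month.
Days 1–7 hold the 1st Sunday, 8–14 the 2nd, 15–21 the 3rd, 22–28 the 4th, 29–31 the 5th.
21 is in the range for the 3rd.

3rd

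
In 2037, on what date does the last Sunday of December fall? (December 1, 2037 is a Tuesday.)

December 2037 begins on a Tuesday, so the first Sunday is December 6 (5 days later).
December 2037 has 31 days. Adding weeks: 6, 13, 20, 27 — the last one ≤ 31 is the 27th.

27 December 2037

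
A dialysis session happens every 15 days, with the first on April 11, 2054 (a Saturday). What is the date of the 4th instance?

May 26, 2054

The 4th occurrence is 3 intervals after the first: 3 × 15 = 45 days after April 11, 2054.
April has 30 days — 19 days to the end of April leaves 26.
26 days into May → May 26, 2054.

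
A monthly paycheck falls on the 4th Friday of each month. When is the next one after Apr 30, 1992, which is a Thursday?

May 22, 1992

Apr 1992 starts on a Wednesday; its first Friday is the 3rd, so the 4th Friday is the 24th — Apr 24, 1992.
That is not after Apr 30, 1992, so look at May 1992.
May 1992 starts on a Friday; its first Friday is the 1st, so the 4th Friday is the 22nd — May 22, 1992.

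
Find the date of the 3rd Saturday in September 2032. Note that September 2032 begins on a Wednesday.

2032-09-18

September 2032 begins on a Wednesday, so the first Saturday is September 4 (3 days later).
The 3rd Saturday is 2 weeks later: 4 + 14 = 18.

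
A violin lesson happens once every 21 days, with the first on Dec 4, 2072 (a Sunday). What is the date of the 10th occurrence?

Jun 11, 2073

The 10th occurrence is 9 intervals after the first: 9 × 21 = 189 days after Dec 4, 2072.
Dec has 31 days — 27 days to the end of Dec leaves 162.
Jan has 31 days (131 left).
Feb has 28 days (103 left).
Mar has 31 days (72 left).
Apr has 30 days (42 left).
May has 31 days (11 left).
11 days into Jun → Jun 11, 2073.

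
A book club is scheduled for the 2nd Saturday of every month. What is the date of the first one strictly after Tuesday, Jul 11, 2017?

Aug 12, 2017

Jul 2017 starts on a Saturday; its first Saturday is the 1st, so the 2nd Saturday is the 8th — Jul 8, 2017.
That is not after Jul 11, 2017, so look at Aug 2017.
Aug 2017 starts on a Tuesday; its first Saturday is the 5th, so the 2nd Saturday is the 12th — Aug 12, 2017.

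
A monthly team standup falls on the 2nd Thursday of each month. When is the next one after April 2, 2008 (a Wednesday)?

April 2008 starts on a Tuesday; its first Thursday is the 3rd, so the 2nd Thursday is the 10th — April 10, 2008.
April 10, 2008 is after April 2, 2008, so that is the next one.

April 10, 2008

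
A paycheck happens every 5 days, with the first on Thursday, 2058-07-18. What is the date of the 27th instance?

The 27th occurrence is 26 intervals after the first: 26 × 5 = 130 days after 2058-07-18.
July has 31 days — 13 days to the end of July leaves 117.
August has 31 days (86 left).
September has 30 days (56 left).
October has 31 days (25 left).
25 days into November → 2058-11-25.

2058-11-25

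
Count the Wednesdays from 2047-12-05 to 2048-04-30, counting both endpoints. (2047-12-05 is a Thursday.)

21

2047-12-05 is a Thursday; the first Wednesday on or after it is 2047-12-11 (6 days later).
From 2047-12-11 to 2048-04-30: 20 + 31 + 29 + 31 + 30 = 141 days (rest of December, January, February, March, April).
141 ÷ 7 = 20 full weeks with remainder 1, so 20 more Wednesdays after the first → 21.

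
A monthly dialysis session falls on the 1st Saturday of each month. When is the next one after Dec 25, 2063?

Dec 2063 starts on a Saturday, so its 1st Saturday is Dec 1, 2063.
That is not after Dec 25, 2063, so look at Jan 2064.
Jan 2064 starts on a Tuesday, so its 1st Saturday is Jan 5, 2064 (4 days in).

Jan 5, 2064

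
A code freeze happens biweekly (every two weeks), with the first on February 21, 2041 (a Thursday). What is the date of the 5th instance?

The 5th occurrence is 4 intervals after the first: 4 × 14 = 56 days after February 21, 2041.
February has 28 days — 7 days to the end of February leaves 49.
March has 31 days (18 left).
18 days into April → April 18, 2041.

April 18, 2041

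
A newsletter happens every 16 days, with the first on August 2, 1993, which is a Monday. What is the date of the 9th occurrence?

December 8, 1993

The 9th occurrence is 8 intervals after the first: 8 × 16 = 128 days after August 2, 1993.
August has 31 days — 29 days to the end of August leaves 99.
September has 30 days (69 left).
October has 31 days (38 left).
November has 30 days (8 left).
8 days into December → December 8, 1993.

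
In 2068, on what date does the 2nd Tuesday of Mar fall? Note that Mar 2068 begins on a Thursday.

Mar 13, 2068

Mar 2068 begins on a Thursday, so the first Tuesday is Mar 6 (5 days later).
The 2nd Tuesday is 1 weeks later: 6 + 7 = 13.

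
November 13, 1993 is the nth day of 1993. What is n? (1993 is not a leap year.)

Days in months before November: 31 + 28 + 31 + 30 + 31 + 30 + 31 + 31 + 30 + 31 = 304.
Plus 13 days into November → day 317.

317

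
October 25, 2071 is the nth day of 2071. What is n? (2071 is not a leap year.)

298

Days in months before October: 31 + 28 + 31 + 30 + 31 + 30 + 31 + 31 + 30 = 273.
Plus 25 days into October → day 298.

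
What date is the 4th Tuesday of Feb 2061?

Feb 2061 begins on a Tuesday, so the first Tuesday is Feb 1.
The 4th Tuesday is 3 weeks later: 1 + 21 = 22.

Feb 22, 2061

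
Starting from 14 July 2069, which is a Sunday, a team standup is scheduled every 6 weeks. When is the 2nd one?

The 2nd occurrence is 1 interval after the first: 1 × 42 = 42 days after 14 July 2069.
July has 31 days — 17 days to the end of July leaves 25.
25 days into August → 25 August 2069.

25 August 2069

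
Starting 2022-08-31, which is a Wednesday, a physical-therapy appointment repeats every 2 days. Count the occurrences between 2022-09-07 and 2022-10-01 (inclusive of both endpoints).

Occurrences land 2·i days after 2022-08-31 for i = 0, 1, 2, …
2022-09-07 is 7 days after the start; 7 ÷ 2 = 3 remainder 1; since the remainder is 1, round up to i = 4. First occurrence in the window: #5 on 2022-09-08 (4×2 = 8 days in).
2022-10-01 is 31 days after the start; 31 ÷ 2 = 15 remainder 1. Last occurrence in the window: #16 on 2022-09-30.
Occurrences #5 through #16: 12 in total.

12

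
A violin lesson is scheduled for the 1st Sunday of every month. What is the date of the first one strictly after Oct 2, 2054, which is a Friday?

Oct 4, 2054

Oct 2054 starts on a Thursday, so its 1st Sunday is Oct 4, 2054 (3 days in).
Oct 4, 2054 is after Oct 2, 2054, so that is the next one.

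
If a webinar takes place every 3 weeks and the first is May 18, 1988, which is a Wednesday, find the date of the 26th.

October 25, 1989

The 26th occurrence is 25 intervals after the first: 25 × 21 = 525 days after May 18, 1988.
May has 31 days — 13 days to the end of May leaves 512.
From end of May to end of 1988 is 214 days (298 left).
January has 31 days (267 left).
February has 28 days (239 left).
March has 31 days (208 left).
April has 30 days (178 left).
May has 31 days (147 left).
June has 30 days (117 left).
July has 31 days (86 left).
August has 31 days (55 left).
September has 30 days (25 left).
25 days into October → October 25, 1989.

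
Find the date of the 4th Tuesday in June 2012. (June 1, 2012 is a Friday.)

26 June 2012

June 2012 begins on a Friday, so the first Tuesday is June 5 (4 days later).
The 4th Tuesday is 3 weeks later: 5 + 21 = 26.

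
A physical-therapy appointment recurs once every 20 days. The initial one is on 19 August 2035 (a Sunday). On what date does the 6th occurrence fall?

27 November 2035

The 6th occurrence is 5 intervals after the first: 5 × 20 = 100 days after 19 August 2035.
August has 31 days — 12 days to the end of August leaves 88.
September has 30 days (58 left).
October has 31 days (27 left).
27 days into November → 27 November 2035.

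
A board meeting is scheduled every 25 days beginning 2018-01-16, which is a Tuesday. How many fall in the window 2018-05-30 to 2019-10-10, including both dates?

Occurrences land 25·i days after 2018-01-16 for i = 0, 1, 2, …
2018-05-30 is 134 days after the start; 134 ÷ 25 = 5 remainder 9; since the remainder is 9, round up to i = 6. First occurrence in the window: #7 on 2018-06-15 (6×25 = 150 days in).
2019-10-10 is 632 days after the start; 632 ÷ 25 = 25 remainder 7. Last occurrence in the window: #26 on 2019-10-03.
Occurrences #7 through #26: 20 in total.

20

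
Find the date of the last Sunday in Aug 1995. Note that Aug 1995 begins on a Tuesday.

Aug 1995 begins on a Tuesday, so the first Sunday is Aug 6 (5 days later).
Aug 1995 has 31 days. Adding weeks: 6, 13, 20, 27 — the last one ≤ 31 is the 27th.

Aug 27, 1995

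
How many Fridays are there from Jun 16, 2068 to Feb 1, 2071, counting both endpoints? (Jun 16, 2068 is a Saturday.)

137

Jun 16, 2068 is a Saturday; the first Friday on or after it is Jun 22, 2068 (6 days later).
From Jun 22, 2068 to Feb 1, 2071: 192 + 365 + 365 + 32 = 954 days (rest of 2068, 2069, 2070, to Feb 1, 2071 in 2071).
954 ÷ 7 = 136 full weeks with remainder 2, so 136 more Fridays after the first → 137.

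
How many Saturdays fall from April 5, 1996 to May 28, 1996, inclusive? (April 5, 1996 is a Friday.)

April 5, 1996 is a Friday; the first Saturday on or after it is April 6, 1996 (1 day later).
From April 6, 1996 to May 28, 1996: 24 + 28 = 52 days (rest of April, May).
52 ÷ 7 = 7 full weeks with remainder 3, so 7 more Saturdays after the first → 8.

8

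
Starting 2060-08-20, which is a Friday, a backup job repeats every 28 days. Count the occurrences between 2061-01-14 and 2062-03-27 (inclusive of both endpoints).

Occurrences land 28·i days after 2060-08-20 for i = 0, 1, 2, …
2061-01-14 is 147 days after the start; 147 ÷ 28 = 5 remainder 7; since the remainder is 7, round up to i = 6. First occurrence in the window: #7 on 2061-02-04 (6×28 = 168 days in).
2062-03-27 is 584 days after the start; 584 ÷ 28 = 20 remainder 24. Last occurrence in the window: #21 on 2062-03-03.
Occurrences #7 through #21: 15 in total.

15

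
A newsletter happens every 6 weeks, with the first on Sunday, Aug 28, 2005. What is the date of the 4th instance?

Jan 1, 2006

The 4th occurrence is 3 intervals after the first: 3 × 42 = 126 days after Aug 28, 2005.
Aug has 31 days — 3 days to the end of Aug leaves 123.
Sep has 30 days (93 left).
Oct has 31 days (62 left).
Nov has 30 days (32 left).
Dec has 31 days (1 left).
1 day into Jan → Jan 1, 2006.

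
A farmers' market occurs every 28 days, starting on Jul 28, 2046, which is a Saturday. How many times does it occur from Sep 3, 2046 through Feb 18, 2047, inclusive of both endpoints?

6

Occurrences land 28·i days after Jul 28, 2046 for i = 0, 1, 2, …
Sep 3, 2046 is 37 days after the start; 37 ÷ 28 = 1 remainder 9; since the remainder is 9, round up to i = 2. First occurrence in the window: #3 on Sep 22, 2046 (2×28 = 56 days in).
Feb 18, 2047 is 205 days after the start; 205 ÷ 28 = 7 remainder 9. Last occurrence in the window: #8 on Feb 9, 2047.
Occurrences #3 through #8: 6 in total.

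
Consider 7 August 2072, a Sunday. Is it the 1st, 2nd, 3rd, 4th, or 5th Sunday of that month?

1st

Day 7 falls in week ⌈7/7⌉ of the month.
Days 1–7 hold the 1st Sunday, 8–14 the 2nd, 15–21 the 3rd, 22–28 the 4th, 29–31 the 5th.
7 is in the range for the 1st.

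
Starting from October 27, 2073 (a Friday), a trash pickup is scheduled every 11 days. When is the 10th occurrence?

The 10th occurrence is 9 intervals after the first: 9 × 11 = 99 days after October 27, 2073.
October has 31 days — 4 days to the end of October leaves 95.
November has 30 days (65 left).
December has 31 days (34 left).
January has 31 days (3 left).
3 days into February → February 3, 2074.

February 3, 2074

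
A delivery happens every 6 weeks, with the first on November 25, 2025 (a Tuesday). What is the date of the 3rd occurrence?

The 3rd occurrence is 2 intervals after the first: 2 × 42 = 84 days after November 25, 2025.
November has 30 days — 5 days to the end of November leaves 79.
December has 31 days (48 left).
January has 31 days (17 left).
17 days into February → February 17, 2026.

February 17, 2026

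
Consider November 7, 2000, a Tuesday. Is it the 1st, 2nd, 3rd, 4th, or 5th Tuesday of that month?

Day 7 falls in week ⌈7/7⌉ of the month.
Days 1–7 hold the 1st Tuesday, 8–14 the 2nd, 15–21 the 3rd, 22–28 the 4th, 29–31 the 5th.
7 is in the range for the 1st.

1st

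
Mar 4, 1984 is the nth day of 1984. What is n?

Days in months before Mar: 31 + 29 = 60.
Plus 4 days into Mar → day 64.

64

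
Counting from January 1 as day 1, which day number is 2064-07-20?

Days in months before July: 31 + 29 + 31 + 30 + 31 + 30 = 182.
Plus 20 days into July → day 202.

202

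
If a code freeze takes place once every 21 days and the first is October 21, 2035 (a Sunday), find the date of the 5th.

January 13, 2036

The 5th occurrence is 4 intervals after the first: 4 × 21 = 84 days after October 21, 2035.
October has 31 days — 10 days to the end of October leaves 74.
November has 30 days (44 left).
December has 31 days (13 left).
13 days into January → January 13, 2036.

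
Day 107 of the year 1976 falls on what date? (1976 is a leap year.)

January has 31 days (107 − 31 = 76 remain).
February has 29 days (76 − 29 = 47 remain).
March has 31 days (47 − 31 = 16 remain).
16 into April → April 16.

1976-04-16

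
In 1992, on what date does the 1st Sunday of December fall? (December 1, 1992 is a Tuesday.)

6 December 1992

December 1992 begins on a Tuesday, so the first Sunday is December 6 (5 days later).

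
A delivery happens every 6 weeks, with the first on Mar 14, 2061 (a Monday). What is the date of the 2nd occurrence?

The 2nd occurrence is 1 interval after the first: 1 × 42 = 42 days after Mar 14, 2061.
Mar has 31 days — 17 days to the end of Mar leaves 25.
25 days into Apr → Apr 25, 2061.

Apr 25, 2061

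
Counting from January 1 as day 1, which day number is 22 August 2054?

Days in months before August: 31 + 28 + 31 + 30 + 31 + 30 + 31 = 212.
Plus 22 days into August → day 234.

234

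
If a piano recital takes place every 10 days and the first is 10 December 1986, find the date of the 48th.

24 March 1988

The 48th occurrence is 47 intervals after the first: 47 × 10 = 470 days after 10 December 1986.
December has 31 days — 21 days to the end of December leaves 449.
1987 has 365 days (84 left).
January has 31 days (53 left).
February has 29 days (24 left).
24 days into March → 24 March 1988.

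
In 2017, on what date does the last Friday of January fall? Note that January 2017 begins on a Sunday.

2017-01-27

January 2017 begins on a Sunday, so the first Friday is January 6 (5 days later).
January 2017 has 31 days. Adding weeks: 6, 13, 20, 27 — the last one ≤ 31 is the 27th.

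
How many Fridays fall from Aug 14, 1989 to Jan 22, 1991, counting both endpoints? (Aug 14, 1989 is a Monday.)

75

Aug 14, 1989 is a Monday; the first Friday on or after it is Aug 18, 1989 (4 days later).
From Aug 18, 1989 to Jan 22, 1991: 135 + 365 + 22 = 522 days (rest of 1989, 1990, to Jan 22, 1991 in 1991).
522 ÷ 7 = 74 full weeks with remainder 4, so 74 more Fridays after the first → 75.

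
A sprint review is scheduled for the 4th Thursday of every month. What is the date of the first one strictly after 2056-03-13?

March 2056 starts on a Wednesday; its first Thursday is the 2nd, so the 4th Thursday is the 23rd — 2056-03-23.
2056-03-23 is after 2056-03-13, so that is the next one.

2056-03-23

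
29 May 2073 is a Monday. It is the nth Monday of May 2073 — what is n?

5th

Day 29 falls in week ⌈29/7⌉ of the month.
Days 1–7 hold the 1st Monday, 8–14 the 2nd, 15–21 the 3rd, 22–28 the 4th, 29–31 the 5th.
29 is in the range for the 5th.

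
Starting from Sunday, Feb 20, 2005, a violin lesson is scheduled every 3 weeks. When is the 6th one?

Jun 5, 2005

The 6th occurrence is 5 intervals after the first: 5 × 21 = 105 days after Feb 20, 2005.
Feb has 28 days — 8 days to the end of Feb leaves 97.
Mar has 31 days (66 left).
Apr has 30 days (36 left).
May has 31 days (5 left).
5 days into Jun → Jun 5, 2005.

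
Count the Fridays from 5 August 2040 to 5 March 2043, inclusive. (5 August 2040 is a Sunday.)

134

5 August 2040 is a Sunday; the first Friday on or after it is 10 August 2040 (5 days later).
From 10 August 2040 to 5 March 2043: 143 + 365 + 365 + 64 = 937 days (rest of 2040, 2041, 2042, to 5 March 2043 in 2043).
937 ÷ 7 = 133 full weeks with remainder 6, so 133 more Fridays after the first → 134.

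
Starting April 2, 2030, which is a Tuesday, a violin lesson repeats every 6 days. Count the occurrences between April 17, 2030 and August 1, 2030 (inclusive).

18

Occurrences land 6·i days after April 2, 2030 for i = 0, 1, 2, …
April 17, 2030 is 15 days after the start; 15 ÷ 6 = 2 remainder 3; since the remainder is 3, round up to i = 3. First occurrence in the window: #4 on April 20, 2030 (3×6 = 18 days in).
August 1, 2030 is 121 days after the start; 121 ÷ 6 = 20 remainder 1. Last occurrence in the window: #21 on July 31, 2030.
Occurrences #4 through #21: 18 in total.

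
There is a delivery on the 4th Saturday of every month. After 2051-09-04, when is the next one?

2051-09-23

September 2051 starts on a Friday; its first Saturday is the 2nd, so the 4th Saturday is the 23rd — 2051-09-23.
2051-09-23 is after 2051-09-04, so that is the next one.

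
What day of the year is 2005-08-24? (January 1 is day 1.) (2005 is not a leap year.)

236

Days in months before August: 31 + 28 + 31 + 30 + 31 + 30 + 31 = 212.
Plus 24 days into August → day 236.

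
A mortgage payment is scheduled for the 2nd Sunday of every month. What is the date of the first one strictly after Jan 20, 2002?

Jan 2002 starts on a Tuesday; its first Sunday is the 6th, so the 2nd Sunday is the 13th — Jan 13, 2002.
That is not after Jan 20, 2002, so look at Feb 2002.
Feb 2002 starts on a Friday; its first Sunday is the 3rd, so the 2nd Sunday is the 10th — Feb 10, 2002.

Feb 10, 2002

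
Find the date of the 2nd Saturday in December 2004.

The first Saturday of December 2004 is December 4.
The 2nd Saturday is 1 weeks later: 4 + 7 = 11.

2004-12-11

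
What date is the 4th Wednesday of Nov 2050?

Nov 23, 2050

Nov 2050 begins on a Tuesday, so the first Wednesday is Nov 2 (1 day later).
The 4th Wednesday is 3 weeks later: 2 + 21 = 23.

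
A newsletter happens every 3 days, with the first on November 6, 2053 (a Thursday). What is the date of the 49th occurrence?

The 49th occurrence is 48 intervals after the first: 48 × 3 = 144 days after November 6, 2053.
November has 30 days — 24 days to the end of November leaves 120.
December has 31 days (89 left).
January has 31 days (58 left).
February has 28 days (30 left).
30 days into March → March 30, 2054.

March 30, 2054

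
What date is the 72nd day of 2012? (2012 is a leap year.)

January has 31 days (72 − 31 = 41 remain).
February has 29 days (41 − 29 = 12 remain).
12 into March → March 12.

March 12, 2012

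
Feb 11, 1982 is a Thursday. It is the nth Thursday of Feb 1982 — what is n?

Day 11 falls in week ⌈11/7⌉ of the month.
Days 1–7 hold the 1st Thursday, 8–14 the 2nd, 15–21 the 3rd, 22–28 the 4th, 29–31 the 5th.
11 is in the range for the 2nd.

2nd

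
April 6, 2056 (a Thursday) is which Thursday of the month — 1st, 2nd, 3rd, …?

1st

Day 6 falls in week ⌈6/7⌉ of the month.
Days 1–7 hold the 1st Thursday, 8–14 the 2nd, 15–21 the 3rd, 22–28 the 4th, 29–31 the 5th.
6 is in the range for the 1st.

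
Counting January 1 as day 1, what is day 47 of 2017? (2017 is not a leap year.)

16 February 2017

January has 31 days (47 − 31 = 16 remain).
16 into February → February 16.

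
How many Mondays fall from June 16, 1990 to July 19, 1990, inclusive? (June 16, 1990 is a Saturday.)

5

June 16, 1990 is a Saturday; the first Monday on or after it is June 18, 1990 (2 days later).
From June 18, 1990 to July 19, 1990: 12 + 19 = 31 days (rest of June, July).
31 ÷ 7 = 4 full weeks with remainder 3, so 4 more Mondays after the first → 5.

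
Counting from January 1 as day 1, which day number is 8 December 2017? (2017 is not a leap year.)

Days in months before December: 31 + 28 + 31 + 30 + 31 + 30 + 31 + 31 + 30 + 31 + 30 = 334.
Plus 8 days into December → day 342.

342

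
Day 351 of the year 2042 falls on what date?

Jan has 31 days (351 − 31 = 320 remain).
Feb has 28 days (320 − 28 = 292 remain).
Mar has 31 days (292 − 31 = 261 remain).
Apr has 30 days (261 − 30 = 231 remain).
May has 31 days (231 − 31 = 200 remain).
Jun has 30 days (200 − 30 = 170 remain).
Jul has 31 days (170 − 31 = 139 remain).
Aug has 31 days (139 − 31 = 108 remain).
Sep has 30 days (108 − 30 = 78 remain).
Oct has 31 days (78 − 31 = 47 remain).
Nov has 30 days (47 − 30 = 17 remain).
17 into Dec → Dec 17.

Dec 17, 2042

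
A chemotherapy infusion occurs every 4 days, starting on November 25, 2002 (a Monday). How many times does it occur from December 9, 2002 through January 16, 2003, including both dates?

Occurrences land 4·i days after November 25, 2002 for i = 0, 1, 2, …
December 9, 2002 is 14 days after the start; 14 ÷ 4 = 3 remainder 2; since the remainder is 2, round up to i = 4. First occurrence in the window: #5 on December 11, 2002 (4×4 = 16 days in).
January 16, 2003 is 52 days after the start; 52 ÷ 4 = 13 remainder 0. Last occurrence in the window: #14 on January 16, 2003.
Occurrences #5 through #14: 10 in total.

10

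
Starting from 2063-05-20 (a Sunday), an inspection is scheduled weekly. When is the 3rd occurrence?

The 3rd occurrence is 2 intervals after the first: 2 × 7 = 14 days after 2063-05-20.
May has 31 days — 11 days to the end of May leaves 3.
3 days into June → 2063-06-03.

2063-06-03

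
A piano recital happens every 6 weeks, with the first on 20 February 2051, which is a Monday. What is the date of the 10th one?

4 March 2052

The 10th occurrence is 9 intervals after the first: 9 × 42 = 378 days after 20 February 2051.
February has 28 days — 8 days to the end of February leaves 370.
March has 31 days (339 left).
April has 30 days (309 left).
May has 31 days (278 left).
June has 30 days (248 left).
July has 31 days (217 left).
August has 31 days (186 left).
September has 30 days (156 left).
October has 31 days (125 left).
November has 30 days (95 left).
December has 31 days (64 left).
January has 31 days (33 left).
February has 29 days (4 left).
4 days into March → 4 March 2052.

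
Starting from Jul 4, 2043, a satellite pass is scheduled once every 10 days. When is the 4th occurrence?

Aug 3, 2043

The 4th occurrence is 3 intervals after the first: 3 × 10 = 30 days after Jul 4, 2043.
Jul has 31 days — 27 days to the end of Jul leaves 3.
3 days into Aug → Aug 3, 2043.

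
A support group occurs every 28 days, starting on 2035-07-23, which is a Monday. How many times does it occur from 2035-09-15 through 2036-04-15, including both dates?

Occurrences land 28·i days after 2035-07-23 for i = 0, 1, 2, …
2035-09-15 is 54 days after the start; 54 ÷ 28 = 1 remainder 26; since the remainder is 26, round up to i = 2. First occurrence in the window: #3 on 2035-09-17 (2×28 = 56 days in).
2036-04-15 is 267 days after the start; 267 ÷ 28 = 9 remainder 15. Last occurrence in the window: #10 on 2036-03-31.
Occurrences #3 through #10: 8 in total.

8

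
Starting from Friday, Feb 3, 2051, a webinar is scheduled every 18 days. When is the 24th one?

The 24th occurrence is 23 intervals after the first: 23 × 18 = 414 days after Feb 3, 2051.
Feb has 28 days — 25 days to the end of Feb leaves 389.
Mar has 31 days (358 left).
Apr has 30 days (328 left).
May has 31 days (297 left).
Jun has 30 days (267 left).
Jul has 31 days (236 left).
Aug has 31 days (205 left).
Sep has 30 days (175 left).
Oct has 31 days (144 left).
Nov has 30 days (114 left).
Dec has 31 days (83 left).
Jan has 31 days (52 left).
Feb has 29 days (23 left).
23 days into Mar → Mar 23, 2052.

Mar 23, 2052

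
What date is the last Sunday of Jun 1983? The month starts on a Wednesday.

Jun 26, 1983

Jun 1983 begins on a Wednesday, so the first Sunday is Jun 5 (4 days later).
Jun 1983 has 30 days. Adding weeks: 5, 12, 19, 26 — the last one ≤ 30 is the 26th.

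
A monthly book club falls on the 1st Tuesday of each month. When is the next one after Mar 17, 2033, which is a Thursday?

Apr 5, 2033

Mar 2033 starts on a Tuesday, so its 1st Tuesday is Mar 1, 2033.
That is not after Mar 17, 2033, so look at Apr 2033.
Apr 2033 starts on a Friday, so its 1st Tuesday is Apr 5, 2033 (4 days in).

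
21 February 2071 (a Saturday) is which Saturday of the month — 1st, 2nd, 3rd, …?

Day 21 falls in week ⌈21/7⌉ of the month.
Days 1–7 hold the 1st Saturday, 8–14 the 2nd, 15–21 the 3rd, 22–28 the 4th, 29–31 the 5th.
21 is in the range for the 3rd.

3rd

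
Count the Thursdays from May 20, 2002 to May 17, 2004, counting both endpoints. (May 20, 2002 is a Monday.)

104

May 20, 2002 is a Monday; the first Thursday on or after it is May 23, 2002 (3 days later).
From May 23, 2002 to May 17, 2004: 222 + 365 + 138 = 725 days (rest of 2002, 2003, to May 17, 2004 in 2004).
725 ÷ 7 = 103 full weeks with remainder 4, so 103 more Thursdays after the first → 104.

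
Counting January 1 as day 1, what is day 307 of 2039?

January has 31 days (307 − 31 = 276 remain).
February has 28 days (276 − 28 = 248 remain).
March has 31 days (248 − 31 = 217 remain).
April has 30 days (217 − 30 = 187 remain).
May has 31 days (187 − 31 = 156 remain).
June has 30 days (156 − 30 = 126 remain).
July has 31 days (126 − 31 = 95 remain).
August has 31 days (95 − 31 = 64 remain).
September has 30 days (64 − 30 = 34 remain).
October has 31 days (34 − 31 = 3 remain).
3 into November → November 3.

November 3, 2039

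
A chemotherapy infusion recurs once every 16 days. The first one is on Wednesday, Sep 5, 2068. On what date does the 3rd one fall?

The 3rd occurrence is 2 intervals after the first: 2 × 16 = 32 days after Sep 5, 2068.
Sep has 30 days — 25 days to the end of Sep leaves 7.
7 days into Oct → Oct 7, 2068.

Oct 7, 2068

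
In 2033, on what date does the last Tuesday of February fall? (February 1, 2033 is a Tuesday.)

February 22, 2033

February 2033 begins on a Tuesday, so the first Tuesday is February 1.
February 2033 has 28 days. Adding weeks: 1, 8, 15, 22 — the last one ≤ 28 is the 22nd.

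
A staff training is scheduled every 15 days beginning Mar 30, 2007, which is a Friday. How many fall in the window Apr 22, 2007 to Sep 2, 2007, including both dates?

Occurrences land 15·i days after Mar 30, 2007 for i = 0, 1, 2, …
Apr 22, 2007 is 23 days after the start; 23 ÷ 15 = 1 remainder 8; since the remainder is 8, round up to i = 2. First occurrence in the window: #3 on Apr 29, 2007 (2×15 = 30 days in).
Sep 2, 2007 is 156 days after the start; 156 ÷ 15 = 10 remainder 6. Last occurrence in the window: #11 on Aug 27, 2007.
Occurrences #3 through #11: 9 in total.

9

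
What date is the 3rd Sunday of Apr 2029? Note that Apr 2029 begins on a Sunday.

Apr 2029 begins on a Sunday, so the first Sunday is Apr 1.
The 3rd Sunday is 2 weeks later: 1 + 14 = 15.

Apr 15, 2029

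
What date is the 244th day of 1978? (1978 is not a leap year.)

Sep 1, 1978

Jan has 31 days (244 − 31 = 213 remain).
Feb has 28 days (213 − 28 = 185 remain).
Mar has 31 days (185 − 31 = 154 remain).
Apr has 30 days (154 − 30 = 124 remain).
May has 31 days (124 − 31 = 93 remain).
Jun has 30 days (93 − 30 = 63 remain).
Jul has 31 days (63 − 31 = 32 remain).
Aug has 31 days (32 − 31 = 1 remain).
1 into Sep → Sep 1.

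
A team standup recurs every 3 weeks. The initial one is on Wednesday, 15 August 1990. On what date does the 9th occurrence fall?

The 9th occurrence is 8 intervals after the first: 8 × 21 = 168 days after 15 August 1990.
August has 31 days — 16 days to the end of August leaves 152.
September has 30 days (122 left).
October has 31 days (91 left).
November has 30 days (61 left).
December has 31 days (30 left).
30 days into January → 30 January 1991.

30 January 1991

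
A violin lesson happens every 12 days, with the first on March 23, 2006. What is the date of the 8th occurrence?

June 15, 2006

The 8th occurrence is 7 intervals after the first: 7 × 12 = 84 days after March 23, 2006.
March has 31 days — 8 days to the end of March leaves 76.
April has 30 days (46 left).
May has 31 days (15 left).
15 days into June → June 15, 2006.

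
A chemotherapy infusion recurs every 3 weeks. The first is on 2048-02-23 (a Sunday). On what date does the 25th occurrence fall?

2049-07-11

The 25th occurrence is 24 intervals after the first: 24 × 21 = 504 days after 2048-02-23.
February has 29 days — 6 days to the end of February leaves 498.
From end of February to end of 2048 is 306 days (192 left).
January has 31 days (161 left).
February has 28 days (133 left).
March has 31 days (102 left).
April has 30 days (72 left).
May has 31 days (41 left).
June has 30 days (11 left).
11 days into July → 2049-07-11.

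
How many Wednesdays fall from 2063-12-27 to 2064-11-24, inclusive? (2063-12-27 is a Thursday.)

2063-12-27 is a Thursday; the first Wednesday on or after it is 2064-01-02 (6 days later).
From 2064-01-02 to 2064-11-24: 29 + 29 + 31 + 30 + 31 + 30 + 31 + 31 + 30 + 31 + 24 = 327 days (rest of January, February, March, April, May, June, July, August, September, October, November).
327 ÷ 7 = 46 full weeks with remainder 5, so 46 more Wednesdays after the first → 47.

47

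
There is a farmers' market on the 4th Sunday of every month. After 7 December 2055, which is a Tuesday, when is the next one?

December 2055 starts on a Wednesday; its first Sunday is the 5th, so the 4th Sunday is the 26th — 26 December 2055.
26 December 2055 is after 7 December 2055, so that is the next one.

26 December 2055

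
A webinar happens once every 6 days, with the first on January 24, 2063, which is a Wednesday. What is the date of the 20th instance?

The 20th occurrence is 19 intervals after the first: 19 × 6 = 114 days after January 24, 2063.
January has 31 days — 7 days to the end of January leaves 107.
February has 28 days (79 left).
March has 31 days (48 left).
April has 30 days (18 left).
18 days into May → May 18, 2063.

May 18, 2063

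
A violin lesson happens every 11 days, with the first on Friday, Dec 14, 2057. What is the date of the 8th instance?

The 8th occurrence is 7 intervals after the first: 7 × 11 = 77 days after Dec 14, 2057.
Dec has 31 days — 17 days to the end of Dec leaves 60.
Jan has 31 days (29 left).
Feb has 28 days (1 left).
1 day into Mar → Mar 1, 2058.

Mar 1, 2058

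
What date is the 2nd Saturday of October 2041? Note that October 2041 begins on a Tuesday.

2041-10-12

October 2041 begins on a Tuesday, so the first Saturday is October 5 (4 days later).
The 2nd Saturday is 1 weeks later: 5 + 7 = 12.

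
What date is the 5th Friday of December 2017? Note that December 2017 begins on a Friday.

29 December 2017

December 2017 begins on a Friday, so the first Friday is December 1.
The 5th Friday is 4 weeks later: 1 + 28 = 29.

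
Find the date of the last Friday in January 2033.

January 2033 begins on a Saturday, so the first Friday is January 7 (6 days later).
January 2033 has 31 days. Adding weeks: 7, 14, 21, 28 — the last one ≤ 31 is the 28th.

2033-01-28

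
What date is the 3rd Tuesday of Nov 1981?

Nov 17, 1981

Nov 1981 begins on a Sunday, so the first Tuesday is Nov 3 (2 days later).
The 3rd Tuesday is 2 weeks later: 3 + 14 = 17.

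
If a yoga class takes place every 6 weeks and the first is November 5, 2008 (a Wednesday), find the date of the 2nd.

The 2nd occurrence is 1 interval after the first: 1 × 42 = 42 days after November 5, 2008.
November has 30 days — 25 days to the end of November leaves 17.
17 days into December → December 17, 2008.

December 17, 2008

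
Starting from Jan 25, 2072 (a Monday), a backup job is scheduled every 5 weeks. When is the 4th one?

The 4th occurrence is 3 intervals after the first: 3 × 35 = 105 days after Jan 25, 2072.
Jan has 31 days — 6 days to the end of Jan leaves 99.
Feb has 29 days (70 left).
Mar has 31 days (39 left).
Apr has 30 days (9 left).
9 days into May → May 9, 2072.

May 9, 2072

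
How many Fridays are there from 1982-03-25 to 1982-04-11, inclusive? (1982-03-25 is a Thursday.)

3

1982-03-25 is a Thursday; the first Friday on or after it is 1982-03-26 (1 day later).
From 1982-03-26 to 1982-04-11: 5 + 11 = 16 days (rest of March, April).
16 ÷ 7 = 2 full weeks with remainder 2, so 2 more Fridays after the first → 3.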